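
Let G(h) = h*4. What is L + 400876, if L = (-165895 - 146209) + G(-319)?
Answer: 87496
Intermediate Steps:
G(h) = 4*h
L = -313380 (L = (-165895 - 146209) + 4*(-319) = -312104 - 1276 = -313380)
L + 400876 = -313380 + 400876 = 87496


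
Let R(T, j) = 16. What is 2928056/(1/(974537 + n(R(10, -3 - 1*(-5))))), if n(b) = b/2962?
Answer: 4226031909241080/1481 ≈ 2.8535e+12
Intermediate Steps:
n(b) = b/2962 (n(b) = b*(1/2962) = b/2962)
2928056/(1/(974537 + n(R(10, -3 - 1*(-5))))) = 2928056/(1/(974537 + (1/2962)*16)) = 2928056/(1/(974537 + 8/1481)) = 2928056/(1/(1443289305/1481)) = 2928056/(1481/1443289305) = 2928056*(1443289305/1481) = 4226031909241080/1481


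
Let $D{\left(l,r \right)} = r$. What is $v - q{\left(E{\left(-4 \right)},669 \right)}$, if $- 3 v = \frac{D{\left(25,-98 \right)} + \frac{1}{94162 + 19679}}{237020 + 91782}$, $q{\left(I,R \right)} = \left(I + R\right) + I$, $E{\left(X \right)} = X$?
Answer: $- \frac{74225956283389}{112293445446} \approx -661.0$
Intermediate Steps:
$q{\left(I,R \right)} = R + 2 I$
$v = \frac{11156417}{112293445446}$ ($v = - \frac{\left(-98 + \frac{1}{94162 + 19679}\right) \frac{1}{237020 + 91782}}{3} = - \frac{\left(-98 + \frac{1}{113841}\right) \frac{1}{328802}}{3} = - \frac{\left(- \frac{11156417}{113841}\right) \frac{1}{328802}}{3} = \left(- \frac{1}{3}\right) \left(- \frac{11156417}{37431148482}\right) = \frac{11156417}{112293445446} \approx 9.9351 \cdot 10^{-5}$)
$v - q{\left(E{\left(-4 \right)},669 \right)} = \frac{11156417}{112293445446} - \left(669 + 2 \left(-4\right)\right) = \frac{11156417}{112293445446} - \left(669 - 8\right) = \frac{11156417}{112293445446} - 661 = - \frac{74225956283389}{112293445446}$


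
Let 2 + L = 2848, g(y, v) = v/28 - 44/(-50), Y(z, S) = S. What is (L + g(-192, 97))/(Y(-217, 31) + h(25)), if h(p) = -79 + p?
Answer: -1995241/16100 ≈ -123.93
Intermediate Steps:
g(y, v) = 22/25 + v/28 (g(y, v) = v*(1/28) - 44*(-1/50) = v/28 + 22/25 = 22/25 + v/28)
L = 2846 (L = -2 + 2848 = 2846)
(L + g(-192, 97))/(Y(-217, 31) + h(25)) = (2846 + (22/25 + (1/28)*97))/(31 + (-79 + 25)) = (2846 + (22/25 + 97/28))/(31 - 54) = (2846 + 3041/700)/(-23) = (1995241/700)*(-1/23) = -1995241/16100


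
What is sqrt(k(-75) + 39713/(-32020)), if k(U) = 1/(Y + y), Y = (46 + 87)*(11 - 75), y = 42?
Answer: I*sqrt(1885023731955)/1232770 ≈ 1.1137*I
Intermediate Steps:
Y = -8512 (Y = 133*(-64) = -8512)
k(U) = -1/8470 (k(U) = 1/(-8512 + 42) = 1/(-8470) = -1/8470)
sqrt(k(-75) + 39713/(-32020)) = sqrt(-1/8470 + 39713/(-32020)) = sqrt(-1/8470 + 39713*(-1/32020)) = sqrt(-1/8470 - 39713/32020) = sqrt(-33640113/27120940) = I*sqrt(1885023731955)/1232770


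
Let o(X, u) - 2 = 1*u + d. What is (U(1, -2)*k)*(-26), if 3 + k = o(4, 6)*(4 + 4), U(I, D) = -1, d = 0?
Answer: 1586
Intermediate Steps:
o(X, u) = 2 + u (o(X, u) = 2 + (1*u + 0) = 2 + (u + 0) = 2 + u)
k = 61 (k = -3 + (2 + 6)*(4 + 4) = -3 + 8*8 = -3 + 64 = 61)
(U(1, -2)*k)*(-26) = -1*61*(-26) = -61*(-26) = 1586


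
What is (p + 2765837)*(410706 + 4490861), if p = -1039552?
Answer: 8461501588595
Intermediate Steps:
(p + 2765837)*(410706 + 4490861) = (-1039552 + 2765837)*(410706 + 4490861) = 1726285*4901567 = 8461501588595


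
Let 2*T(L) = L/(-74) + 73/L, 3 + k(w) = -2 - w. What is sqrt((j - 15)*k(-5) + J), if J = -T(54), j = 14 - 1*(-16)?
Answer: I*sqrt(137973)/666 ≈ 0.55773*I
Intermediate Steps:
k(w) = -5 - w (k(w) = -3 + (-2 - w) = -5 - w)
j = 30 (j = 14 + 16 = 30)
T(L) = -L/148 + 73/(2*L) (T(L) = (L/(-74) + 73/L)/2 = (L*(-1/74) + 73/L)/2 = (-L/74 + 73/L)/2 = (73/L - L/74)/2 = -L/148 + 73/(2*L))
J = -1243/3996 (J = -(5402 - 1*54**2)/(148*54) = -(5402 - 1*2916)/(148*54) = -(5402 - 2916)/(148*54) = -2486/(148*54) = -1*1243/3996 = -1243/3996 ≈ -0.31106)
sqrt((j - 15)*k(-5) + J) = sqrt((30 - 15)*(-5 - 1*(-5)) - 1243/3996) = sqrt(15*(-5 + 5) - 1243/3996) = sqrt(15*0 - 1243/3996) = sqrt(0 - 1243/3996) = sqrt(-1243/3996) = I*sqrt(137973)/666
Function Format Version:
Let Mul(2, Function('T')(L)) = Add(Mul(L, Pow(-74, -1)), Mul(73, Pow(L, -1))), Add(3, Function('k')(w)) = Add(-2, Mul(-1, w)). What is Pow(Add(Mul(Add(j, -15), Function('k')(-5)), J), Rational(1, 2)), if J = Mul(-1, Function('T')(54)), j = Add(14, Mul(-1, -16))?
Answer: Mul(Rational(1, 666), I, Pow(137973, Rational(1, 2))) ≈ Mul(0.55773, I)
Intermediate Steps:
Function('k')(w) = Add(-5, Mul(-1, w)) (Function('k')(w) = Add(-3, Add(-2, Mul(-1, w))) = Add(-5, Mul(-1, w)))
j = 30 (j = Add(14, 16) = 30)
Function('T')(L) = Add(Mul(Rational(-1, 148), L), Mul(Rational(73, 2), Pow(L, -1))) (Function('T')(L) = Mul(Rational(1, 2), Add(Mul(L, Pow(-74, -1)), Mul(73, Pow(L, -1)))) = Mul(Rational(1, 2), Add(Mul(L, Rational(-1, 74)), Mul(73, Pow(L, -1)))) = Mul(Rational(1, 2), Add(Mul(Rational(-1, 74), L), Mul(73, Pow(L, -1)))) = Mul(Rational(1, 2), Add(Mul(73, Pow(L, -1)), Mul(Rational(-1, 74), L))) = Add(Mul(Rational(-1, 148), L), Mul(Rational(73, 2), Pow(L, -1))))
J = Rational(-1243, 3996) (J = Mul(-1, Mul(Rational(1, 148), Pow(54, -1), Add(5402, Mul(-1, Pow(54, 2))))) = Mul(-1, Mul(Rational(1, 148), Rational(1, 54), Add(5402, Mul(-1, 2916)))) = Mul(-1, Mul(Rational(1, 148), Rational(1, 54), Add(5402, -2916))) = Mul(-1, Mul(Rational(1, 148), Rational(1, 54), 2486)) = Mul(-1, Rational(1243, 3996)) = Rational(-1243, 3996) ≈ -0.31106)
Pow(Add(Mul(Add(j, -15), Function('k')(-5)), J), Rational(1, 2)) = Pow(Add(Mul(Add(30, -15), Add(-5, Mul(-1, -5))), Rational(-1243, 3996)), Rational(1, 2)) = Pow(Add(Mul(15, Add(-5, 5)), Rational(-1243, 3996)), Rational(1, 2)) = Pow(Add(Mul(15, 0), Rational(-1243, 3996)), Rational(1, 2)) = Pow(Add(0, Rational(-1243, 3996)), Rational(1, 2)) = Pow(Rational(-1243, 3996), Rational(1, 2)) = Mul(Rational(1, 666), I, Pow(137973, Rational(1, 2)))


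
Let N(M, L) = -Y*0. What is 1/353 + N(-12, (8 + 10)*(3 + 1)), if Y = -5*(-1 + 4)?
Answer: 1/353 ≈ 0.0028329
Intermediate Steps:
Y = -15 (Y = -5*3 = -15)
N(M, L) = 0 (N(M, L) = -1*(-15)*0 = 15*0 = 0)
1/353 + N(-12, (8 + 10)*(3 + 1)) = 1/353 + 0 = 1/353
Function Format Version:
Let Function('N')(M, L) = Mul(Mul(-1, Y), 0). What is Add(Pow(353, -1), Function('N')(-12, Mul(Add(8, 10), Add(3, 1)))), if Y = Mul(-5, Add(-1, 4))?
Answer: Rational(1, 353) ≈ 0.0028329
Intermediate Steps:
Y = -15 (Y = Mul(-5, 3) = -15)
Function('N')(M, L) = 0 (Function('N')(M, L) = Mul(Mul(-1, -15), 0) = Mul(15, 0) = 0)
Add(Pow(353, -1), Function('N')(-12, Mul(Add(8, 10), Add(3, 1)))) = Add(Pow(353, -1), 0) = Add(Rational(1, 353), 0) = Rational(1, 353)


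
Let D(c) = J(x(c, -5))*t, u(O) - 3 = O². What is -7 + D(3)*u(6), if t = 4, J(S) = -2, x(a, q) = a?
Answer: -319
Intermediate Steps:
u(O) = 3 + O²
D(c) = -8 (D(c) = -2*4 = -8)
-7 + D(3)*u(6) = -7 - 8*(3 + 6²) = -7 - 8*(3 + 36) = -7 - 8*39 = -7 - 312 = -319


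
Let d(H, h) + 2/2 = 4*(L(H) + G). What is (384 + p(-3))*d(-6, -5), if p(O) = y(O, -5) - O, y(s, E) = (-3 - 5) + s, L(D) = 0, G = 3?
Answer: 4136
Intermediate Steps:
y(s, E) = -8 + s
d(H, h) = 11 (d(H, h) = -1 + 4*(0 + 3) = -1 + 4*3 = -1 + 12 = 11)
p(O) = -8 (p(O) = (-8 + O) - O = -8)
(384 + p(-3))*d(-6, -5) = (384 - 8)*11 = 376*11 = 4136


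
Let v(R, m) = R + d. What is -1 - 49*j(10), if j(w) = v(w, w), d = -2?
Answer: -393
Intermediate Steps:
v(R, m) = -2 + R (v(R, m) = R - 2 = -2 + R)
j(w) = -2 + w
-1 - 49*j(10) = -1 - 49*(-2 + 10) = -1 - 49*8 = -1 - 392 = -393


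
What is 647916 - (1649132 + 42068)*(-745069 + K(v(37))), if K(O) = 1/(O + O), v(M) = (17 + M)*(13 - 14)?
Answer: 34021656622132/27 ≈ 1.2601e+12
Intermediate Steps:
v(M) = -17 - M (v(M) = (17 + M)*(-1) = -17 - M)
K(O) = 1/(2*O)
647916 - (1649132 + 42068)*(-745069 + K(v(37))) = 647916 - (1649132 + 42068)*(-745069 + 1/(2*(-17 - 1*37))) = 647916 - 1691200*(-745069 + 1/(2*(-17 - 37))) = 647916 - 1691200*(-745069 + (½)/(-54)) = 647916 - 1691200*(-745069 + (½)*(-1/54)) = 647916 - 1691200*(-745069 - 1/108) = 647916 - 1691200*(-80467453)/108 = 647916 - 1*(-34021639128400/27) = 647916 + 34021639128400/27 = 34021656622132/27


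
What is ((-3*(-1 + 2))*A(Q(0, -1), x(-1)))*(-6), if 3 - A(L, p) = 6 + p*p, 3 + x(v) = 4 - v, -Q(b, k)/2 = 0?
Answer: -126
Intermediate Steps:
Q(b, k) = 0 (Q(b, k) = -2*0 = 0)
x(v) = 1 - v (x(v) = -3 + (4 - v) = 1 - v)
A(L, p) = -3 - p² (A(L, p) = 3 - (6 + p*p) = 3 - (6 + p²) = 3 + (-6 - p²) = -3 - p²)
((-3*(-1 + 2))*A(Q(0, -1), x(-1)))*(-6) = ((-3*(-1 + 2))*(-3 - (1 - 1*(-1))²))*(-6) = ((-3*1)*(-3 - (1 + 1)²))*(-6) = -3*(-3 - 1*2²)*(-6) = -3*(-3 - 1*4)*(-6) = -3*(-3 - 4)*(-6) = -3*(-7)*(-6) = 21*(-6) = -126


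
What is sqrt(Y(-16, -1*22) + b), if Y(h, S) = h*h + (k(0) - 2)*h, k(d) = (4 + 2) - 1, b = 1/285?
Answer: sqrt(16895085)/285 ≈ 14.422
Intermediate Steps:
b = 1/285 ≈ 0.0035088
k(d) = 5 (k(d) = 6 - 1 = 5)
Y(h, S) = h**2 + 3*h (Y(h, S) = h*h + (5 - 2)*h = h**2 + 3*h)
sqrt(Y(-16, -1*22) + b) = sqrt(-16*(3 - 16) + 1/285) = sqrt(-16*(-13) + 1/285) = sqrt(208 + 1/285) = sqrt(59281/285) = sqrt(16895085)/285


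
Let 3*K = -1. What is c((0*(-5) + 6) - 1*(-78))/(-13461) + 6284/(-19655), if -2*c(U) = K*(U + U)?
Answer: -12162752/37796565 ≈ -0.32179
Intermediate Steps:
K = -⅓ (K = (⅓)*(-1) = -⅓ ≈ -0.33333)
c(U) = U/3 (c(U) = -(-1)*(U + U)/6 = -(-1)*2*U/6 = -(-1)*U/3 = U/3)
c((0*(-5) + 6) - 1*(-78))/(-13461) + 6284/(-19655) = (((0*(-5) + 6) - 1*(-78))/3)/(-13461) + 6284/(-19655) = (((0 + 6) + 78)/3)*(-1/13461) + 6284*(-1/19655) = ((6 + 78)/3)*(-1/13461) - 6284/19655 = ((⅓)*84)*(-1/13461) - 6284/19655 = 28*(-1/13461) - 6284/19655 = -4/1923 - 6284/19655 = -12162752/37796565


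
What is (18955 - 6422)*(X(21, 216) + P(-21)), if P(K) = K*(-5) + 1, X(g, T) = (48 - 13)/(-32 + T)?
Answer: 244882287/184 ≈ 1.3309e+6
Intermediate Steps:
X(g, T) = 35/(-32 + T)
P(K) = 1 - 5*K (P(K) = -5*K + 1 = 1 - 5*K)
(18955 - 6422)*(X(21, 216) + P(-21)) = (18955 - 6422)*(35/(-32 + 216) + (1 - 5*(-21))) = 12533*(35/184 + (1 + 105)) = 12533*(35*(1/184) + 106) = 12533*(35/184 + 106) = 12533*(19539/184) = 244882287/184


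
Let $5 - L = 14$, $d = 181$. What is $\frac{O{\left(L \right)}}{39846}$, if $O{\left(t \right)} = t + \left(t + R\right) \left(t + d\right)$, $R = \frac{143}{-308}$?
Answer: $- \frac{5729}{139461} \approx -0.04108$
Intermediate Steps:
$R = - \frac{13}{28}$ ($R = 143 \left(- \frac{1}{308}\right) = - \frac{13}{28} \approx -0.46429$)
$L = -9$ ($L = 5 - 14 = -9$)
$O{\left(t \right)} = t + \left(181 + t\right) \left(- \frac{13}{28} + t\right)$ ($O{\left(t \right)} = t + \left(t - \frac{13}{28}\right) \left(t + 181\right) = t + \left(- \frac{13}{28} + t\right) \left(181 + t\right) = t + \left(181 + t\right) \left(- \frac{13}{28} + t\right)$)
$\frac{O{\left(L \right)}}{39846} = \frac{- \frac{2353}{28} + \left(-9\right)^{2} + \frac{5083}{28} \left(-9\right)}{39846} = \left(- \frac{2353}{28} + 81 - \frac{45747}{28}\right) \frac{1}{39846} = \left(- \frac{11458}{7}\right) \frac{1}{39846} = - \frac{5729}{139461}$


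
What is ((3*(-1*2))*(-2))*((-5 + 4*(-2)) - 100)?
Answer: -1356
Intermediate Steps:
((3*(-1*2))*(-2))*((-5 + 4*(-2)) - 100) = ((3*(-2))*(-2))*((-5 - 8) - 100) = (-6*(-2))*(-13 - 100) = 12*(-113) = -1356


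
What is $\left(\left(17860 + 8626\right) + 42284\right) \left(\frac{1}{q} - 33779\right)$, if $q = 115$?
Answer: $-2322981232$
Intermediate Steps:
$\left(\left(17860 + 8626\right) + 42284\right) \left(\frac{1}{q} - 33779\right) = \left(\left(17860 + 8626\right) + 42284\right) \left(\frac{1}{115} - 33779\right) = \left(26486 + 42284\right) \left(\frac{1}{115} - 33779\right) = 68770 \left(- \frac{3884584}{115}\right) = -2322981232$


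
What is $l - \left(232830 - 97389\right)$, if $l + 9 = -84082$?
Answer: $-219532$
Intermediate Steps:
$l = -84091$ ($l = -9 - 84082 = -84091$)
$l - \left(232830 - 97389\right) = -84091 - \left(232830 - 97389\right) = -84091 - 135441 = -219532$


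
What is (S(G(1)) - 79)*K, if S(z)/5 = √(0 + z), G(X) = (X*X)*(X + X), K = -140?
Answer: 11060 - 700*√2 ≈ 10070.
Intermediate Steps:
G(X) = 2*X³ (G(X) = X²*(2*X) = 2*X³)
S(z) = 5*√z (S(z) = 5*√(0 + z) = 5*√z)
(S(G(1)) - 79)*K = (5*√(2*1³) - 79)*(-140) = (5*√(2*1) - 79)*(-140) = (5*√2 - 79)*(-140) = (-79 + 5*√2)*(-140) = 11060 - 700*√2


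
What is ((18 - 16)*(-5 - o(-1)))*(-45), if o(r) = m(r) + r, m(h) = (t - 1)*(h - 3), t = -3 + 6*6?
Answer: -11160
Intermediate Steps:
t = 33 (t = -3 + 36 = 33)
m(h) = -96 + 32*h (m(h) = (33 - 1)*(h - 3) = 32*(-3 + h) = -96 + 32*h)
o(r) = -96 + 33*r (o(r) = (-96 + 32*r) + r = -96 + 33*r)
((18 - 16)*(-5 - o(-1)))*(-45) = ((18 - 16)*(-5 - (-96 + 33*(-1))))*(-45) = (2*(-5 - (-96 - 33)))*(-45) = (2*(-5 - 1*(-129)))*(-45) = (2*(-5 + 129))*(-45) = (2*124)*(-45) = 248*(-45) = -11160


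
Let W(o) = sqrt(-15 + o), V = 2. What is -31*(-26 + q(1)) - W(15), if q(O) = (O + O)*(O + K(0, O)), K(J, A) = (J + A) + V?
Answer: 558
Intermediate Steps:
K(J, A) = 2 + A + J (K(J, A) = (J + A) + 2 = (A + J) + 2 = 2 + A + J)
q(O) = 2*O*(2 + 2*O) (q(O) = (O + O)*(O + (2 + O + 0)) = (2*O)*(O + (2 + O)) = (2*O)*(2 + 2*O) = 2*O*(2 + 2*O))
-31*(-26 + q(1)) - W(15) = -31*(-26 + 4*1*(1 + 1)) - sqrt(-15 + 15) = -31*(-26 + 4*1*2) - sqrt(0) = -31*(-26 + 8) - 1*0 = -31*(-18) + 0 = 558 + 0 = 558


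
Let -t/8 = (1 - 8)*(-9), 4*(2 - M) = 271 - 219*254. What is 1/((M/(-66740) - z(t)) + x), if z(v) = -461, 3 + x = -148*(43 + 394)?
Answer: -266960/17143692643 ≈ -1.5572e-5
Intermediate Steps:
x = -64679 (x = -3 - 148*(43 + 394) = -3 - 148*437 = -3 - 64676 = -64679)
M = 55363/4 (M = 2 - (271 - 219*254)/4 = 2 - (271 - 55626)/4 = 2 - 1/4*(-55355) = 2 + 55355/4 = 55363/4 ≈ 13841.)
t = -504 (t = -8*(1 - 8)*(-9) = -(-56)*(-9) = -8*63 = -504)
1/((M/(-66740) - z(t)) + x) = 1/(((55363/4)/(-66740) - 1*(-461)) - 64679) = 1/(((55363/4)*(-1/66740) + 461) - 64679) = 1/((-55363/266960 + 461) - 64679) = 1/(123013197/266960 - 64679) = 1/(-17143692643/266960) = -266960/17143692643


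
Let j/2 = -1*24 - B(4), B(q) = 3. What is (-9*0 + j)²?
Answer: 2916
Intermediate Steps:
j = -54 (j = 2*(-1*24 - 1*3) = 2*(-24 - 3) = 2*(-27) = -54)
(-9*0 + j)² = (-9*0 - 54)² = (0 - 54)² = (-54)² = 2916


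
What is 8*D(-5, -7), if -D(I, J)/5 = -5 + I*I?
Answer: -800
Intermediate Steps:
D(I, J) = 25 - 5*I**2 (D(I, J) = -5*(-5 + I*I) = -5*(-5 + I**2) = 25 - 5*I**2)
8*D(-5, -7) = 8*(25 - 5*(-5)**2) = 8*(25 - 5*25) = 8*(25 - 125) = 8*(-100) = -800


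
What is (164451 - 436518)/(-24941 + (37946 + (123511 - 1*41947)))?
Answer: -90689/31523 ≈ -2.8769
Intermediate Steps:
(164451 - 436518)/(-24941 + (37946 + (123511 - 1*41947))) = -272067/(-24941 + (37946 + (123511 - 41947))) = -272067/(-24941 + (37946 + 81564)) = -272067/(-24941 + 119510) = -272067/94569 = -272067*1/94569 = -90689/31523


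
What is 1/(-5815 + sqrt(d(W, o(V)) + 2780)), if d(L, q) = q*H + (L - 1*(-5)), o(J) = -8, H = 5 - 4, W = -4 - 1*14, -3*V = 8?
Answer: -5815/33811466 - sqrt(2759)/33811466 ≈ -0.00017354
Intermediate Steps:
V = -8/3 (V = -1/3*8 = -8/3 ≈ -2.6667)
W = -18 (W = -4 - 14 = -18)
H = 1
d(L, q) = 5 + L + q (d(L, q) = q*1 + (L - 1*(-5)) = q + (L + 5) = q + (5 + L) = 5 + L + q)
1/(-5815 + sqrt(d(W, o(V)) + 2780)) = 1/(-5815 + sqrt((5 - 18 - 8) + 2780)) = 1/(-5815 + sqrt(-21 + 2780)) = 1/(-5815 + sqrt(2759))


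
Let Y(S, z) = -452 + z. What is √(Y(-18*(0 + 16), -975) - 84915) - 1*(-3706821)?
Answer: 3706821 + I*√86342 ≈ 3.7068e+6 + 293.84*I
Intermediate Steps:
√(Y(-18*(0 + 16), -975) - 84915) - 1*(-3706821) = √((-452 - 975) - 84915) - 1*(-3706821) = √(-1427 - 84915) + 3706821 = √(-86342) + 3706821 = I*√86342 + 3706821 = 3706821 + I*√86342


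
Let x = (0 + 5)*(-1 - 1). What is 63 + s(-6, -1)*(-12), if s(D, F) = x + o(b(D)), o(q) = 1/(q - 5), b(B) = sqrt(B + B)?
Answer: 6831/37 + 24*I*sqrt(3)/37 ≈ 184.62 + 1.1235*I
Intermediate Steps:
x = -10 (x = 5*(-2) = -10)
b(B) = sqrt(2)*sqrt(B) (b(B) = sqrt(2*B) = sqrt(2)*sqrt(B))
o(q) = 1/(-5 + q)
s(D, F) = -10 + 1/(-5 + sqrt(2)*sqrt(D))
63 + s(-6, -1)*(-12) = 63 + (-10 + 1/(-5 + sqrt(2)*sqrt(-6)))*(-12) = 63 + (-10 + 1/(-5 + sqrt(2)*(I*sqrt(6))))*(-12) = 63 + (-10 + 1/(-5 + 2*I*sqrt(3)))*(-12) = 63 + (120 - 12/(-5 + 2*I*sqrt(3))) = 183 - 12/(-5 + 2*I*sqrt(3))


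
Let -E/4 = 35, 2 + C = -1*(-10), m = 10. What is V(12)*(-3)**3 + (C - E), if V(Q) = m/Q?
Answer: 251/2 ≈ 125.50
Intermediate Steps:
C = 8 (C = -2 - 1*(-10) = -2 + 10 = 8)
V(Q) = 10/Q
E = -140 (E = -4*35 = -140)
V(12)*(-3)**3 + (C - E) = (10/12)*(-3)**3 + (8 - 1*(-140)) = (10*(1/12))*(-27) + (8 + 140) = (5/6)*(-27) + 148 = -45/2 + 148 = 251/2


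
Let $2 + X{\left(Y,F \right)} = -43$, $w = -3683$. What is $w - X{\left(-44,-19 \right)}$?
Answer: $-3638$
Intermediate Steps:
$X{\left(Y,F \right)} = -45$ ($X{\left(Y,F \right)} = -2 - 43 = -45$)
$w - X{\left(-44,-19 \right)} = -3683 - -45 = -3683 + 45 = -3638$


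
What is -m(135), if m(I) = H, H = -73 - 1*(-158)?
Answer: -85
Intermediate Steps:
H = 85 (H = -73 + 158 = 85)
m(I) = 85
-m(135) = -1*85 = -85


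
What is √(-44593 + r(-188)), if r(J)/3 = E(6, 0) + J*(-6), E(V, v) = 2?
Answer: I*√41203 ≈ 202.99*I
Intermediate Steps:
r(J) = 6 - 18*J (r(J) = 3*(2 + J*(-6)) = 3*(2 - 6*J) = 6 - 18*J)
√(-44593 + r(-188)) = √(-44593 + (6 - 18*(-188))) = √(-44593 + (6 + 3384)) = √(-44593 + 3390) = √(-41203) = I*√41203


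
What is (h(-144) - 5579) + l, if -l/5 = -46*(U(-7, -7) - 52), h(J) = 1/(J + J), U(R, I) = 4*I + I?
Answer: -7369633/288 ≈ -25589.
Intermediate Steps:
U(R, I) = 5*I
h(J) = 1/(2*J)
l = -20010 (l = -(-230)*(5*(-7) - 52) = -(-230)*(-35 - 52) = -(-230)*(-87) = -5*4002 = -20010)
(h(-144) - 5579) + l = ((½)/(-144) - 5579) - 20010 = ((½)*(-1/144) - 5579) - 20010 = (-1/288 - 5579) - 20010 = -1606753/288 - 20010 = -7369633/288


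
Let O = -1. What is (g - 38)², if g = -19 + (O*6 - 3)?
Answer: 4356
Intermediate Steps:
g = -28 (g = -19 + (-1*6 - 3) = -19 + (-6 - 3) = -19 - 9 = -28)
(g - 38)² = (-28 - 38)² = (-66)² = 4356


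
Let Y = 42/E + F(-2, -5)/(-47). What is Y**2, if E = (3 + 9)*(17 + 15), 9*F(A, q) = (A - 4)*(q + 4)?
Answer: 737881/81432576 ≈ 0.0090612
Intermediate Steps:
F(A, q) = (-4 + A)*(4 + q)/9 (F(A, q) = ((A - 4)*(q + 4))/9 = ((-4 + A)*(4 + q))/9 = (-4 + A)*(4 + q)/9)
E = 384 (E = 12*32 = 384)
Y = 859/9024 (Y = 42/384 + (-16/9 - 4/9*(-5) + (4/9)*(-2) + (1/9)*(-2)*(-5))/(-47) = 42*(1/384) + (-16/9 + 20/9 - 8/9 + 10/9)*(-1/47) = 7/64 + (2/3)*(-1/47) = 7/64 - 2/141 = 859/9024 ≈ 0.095191)
Y**2 = (859/9024)**2 = 737881/81432576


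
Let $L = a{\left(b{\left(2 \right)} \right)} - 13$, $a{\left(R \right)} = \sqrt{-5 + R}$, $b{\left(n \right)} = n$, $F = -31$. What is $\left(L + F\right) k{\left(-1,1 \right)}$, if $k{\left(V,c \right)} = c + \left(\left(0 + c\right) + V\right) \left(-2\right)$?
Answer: $-44 + i \sqrt{3} \approx -44.0 + 1.732 i$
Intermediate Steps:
$k{\left(V,c \right)} = - c - 2 V$ ($k{\left(V,c \right)} = c + \left(c + V\right) \left(-2\right) = c + \left(V + c\right) \left(-2\right) = c - \left(2 V + 2 c\right) = - c - 2 V$)
$L = -13 + i \sqrt{3}$ ($L = \sqrt{-5 + 2} - 13 = \sqrt{-3} - 13 = i \sqrt{3} - 13 = -13 + i \sqrt{3} \approx -13.0 + 1.732 i$)
$\left(L + F\right) k{\left(-1,1 \right)} = \left(\left(-13 + i \sqrt{3}\right) - 31\right) \left(\left(-1\right) 1 - -2\right) = \left(-44 + i \sqrt{3}\right) \left(-1 + 2\right) = \left(-44 + i \sqrt{3}\right) 1 = -44 + i \sqrt{3}$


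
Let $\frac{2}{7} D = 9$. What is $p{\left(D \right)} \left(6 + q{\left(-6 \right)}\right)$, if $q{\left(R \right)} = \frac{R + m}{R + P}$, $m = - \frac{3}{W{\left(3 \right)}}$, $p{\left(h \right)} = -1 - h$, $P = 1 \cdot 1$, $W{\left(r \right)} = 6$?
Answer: $- \frac{949}{4} \approx -237.25$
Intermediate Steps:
$D = \frac{63}{2}$ ($D = \frac{7}{2} \cdot 9 = \frac{63}{2} \approx 31.5$)
$P = 1$
$m = - \frac{1}{2}$ ($m = - \frac{3}{6} = \left(-3\right) \frac{1}{6} = - \frac{1}{2} \approx -0.5$)
$q{\left(R \right)} = \frac{- \frac{1}{2} + R}{1 + R}$ ($q{\left(R \right)} = \frac{R - \frac{1}{2}}{R + 1} = \frac{- \frac{1}{2} + R}{1 + R}$)
$p{\left(D \right)} \left(6 + q{\left(-6 \right)}\right) = \left(-1 - \frac{63}{2}\right) \left(6 + \frac{- \frac{1}{2} - 6}{1 - 6}\right) = \left(-1 - \frac{63}{2}\right) \left(6 + \frac{1}{-5} \left(- \frac{13}{2}\right)\right) = - \frac{65 \left(6 - - \frac{13}{10}\right)}{2} = - \frac{65 \left(6 + \frac{13}{10}\right)}{2} = \left(- \frac{65}{2}\right) \frac{73}{10} = - \frac{949}{4}$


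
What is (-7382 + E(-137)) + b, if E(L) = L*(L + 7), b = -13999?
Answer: -3571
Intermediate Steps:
E(L) = L*(7 + L)
(-7382 + E(-137)) + b = (-7382 - 137*(7 - 137)) - 13999 = (-7382 - 137*(-130)) - 13999 = (-7382 + 17810) - 13999 = 10428 - 13999 = -3571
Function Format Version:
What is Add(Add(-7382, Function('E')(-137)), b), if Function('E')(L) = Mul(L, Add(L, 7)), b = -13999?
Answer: -3571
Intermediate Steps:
Function('E')(L) = Mul(L, Add(7, L))
Add(Add(-7382, Function('E')(-137)), b) = Add(Add(-7382, Mul(-137, Add(7, -137))), -13999) = Add(Add(-7382, Mul(-137, -130)), -13999) = Add(Add(-7382, 17810), -13999) = Add(10428, -13999) = -3571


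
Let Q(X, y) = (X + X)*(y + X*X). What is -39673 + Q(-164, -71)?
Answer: -8838273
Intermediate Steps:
Q(X, y) = 2*X*(y + X**2) (Q(X, y) = (2*X)*(y + X**2) = 2*X*(y + X**2))
-39673 + Q(-164, -71) = -39673 + 2*(-164)*(-71 + (-164)**2) = -39673 + 2*(-164)*(-71 + 26896) = -39673 + 2*(-164)*26825 = -39673 - 8798600 = -8838273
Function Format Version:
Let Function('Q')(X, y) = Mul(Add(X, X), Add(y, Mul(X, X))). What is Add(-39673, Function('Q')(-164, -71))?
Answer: -8838273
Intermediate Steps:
Function('Q')(X, y) = Mul(2, X, Add(y, Pow(X, 2))) (Function('Q')(X, y) = Mul(Mul(2, X), Add(y, Pow(X, 2))) = Mul(2, X, Add(y, Pow(X, 2))))
Add(-39673, Function('Q')(-164, -71)) = Add(-39673, Mul(2, -164, Add(-71, Pow(-164, 2)))) = Add(-39673, Mul(2, -164, Add(-71, 26896))) = Add(-39673, Mul(2, -164, 26825)) = Add(-39673, -8798600) = -8838273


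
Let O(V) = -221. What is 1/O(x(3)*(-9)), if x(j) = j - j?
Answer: -1/221 ≈ -0.0045249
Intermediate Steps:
x(j) = 0
1/O(x(3)*(-9)) = 1/(-221) = -1/221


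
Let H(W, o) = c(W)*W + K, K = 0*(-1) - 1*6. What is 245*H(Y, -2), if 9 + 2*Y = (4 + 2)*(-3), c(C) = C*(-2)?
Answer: -181545/2 ≈ -90773.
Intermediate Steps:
c(C) = -2*C
Y = -27/2 (Y = -9/2 + ((4 + 2)*(-3))/2 = -9/2 + (6*(-3))/2 = -9/2 + (½)*(-18) = -9/2 - 9 = -27/2 ≈ -13.500)
K = -6 (K = 0 - 6 = -6)
H(W, o) = -6 - 2*W² (H(W, o) = (-2*W)*W - 6 = -2*W² - 6 = -6 - 2*W²)
245*H(Y, -2) = 245*(-6 - 2*(-27/2)²) = 245*(-6 - 2*729/4) = 245*(-6 - 729/2) = 245*(-741/2) = -181545/2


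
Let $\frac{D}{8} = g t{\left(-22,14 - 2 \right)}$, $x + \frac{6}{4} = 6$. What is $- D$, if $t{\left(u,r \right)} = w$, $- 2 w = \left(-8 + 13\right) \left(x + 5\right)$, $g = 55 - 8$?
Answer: $8930$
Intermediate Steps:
$x = \frac{9}{2}$ ($x = - \frac{3}{2} + 6 = \frac{9}{2} \approx 4.5$)
$g = 47$ ($g = 55 - 8 = 47$)
$w = - \frac{95}{4}$ ($w = - \frac{\left(-8 + 13\right) \left(\frac{9}{2} + 5\right)}{2} = - \frac{5 \cdot \frac{19}{2}}{2} = \left(- \frac{1}{2}\right) \frac{95}{2} = - \frac{95}{4} \approx -23.75$)
$t{\left(u,r \right)} = - \frac{95}{4}$
$D = -8930$ ($D = 8 \cdot 47 \left(- \frac{95}{4}\right) = 8 \left(- \frac{4465}{4}\right) = -8930$)
$- D = \left(-1\right) \left(-8930\right) = 8930$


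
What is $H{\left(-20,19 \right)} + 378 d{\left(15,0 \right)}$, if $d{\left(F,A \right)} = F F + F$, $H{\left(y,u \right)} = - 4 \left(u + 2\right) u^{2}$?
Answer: $60396$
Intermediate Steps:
$H{\left(y,u \right)} = u^{2} \left(-8 - 4 u\right)$ ($H{\left(y,u \right)} = - 4 \left(2 + u\right) u^{2} = \left(-8 - 4 u\right) u^{2} = u^{2} \left(-8 - 4 u\right)$)
$d{\left(F,A \right)} = F + F^{2}$ ($d{\left(F,A \right)} = F^{2} + F = F + F^{2}$)
$H{\left(-20,19 \right)} + 378 d{\left(15,0 \right)} = 4 \cdot 19^{2} \left(-2 - 19\right) + 378 \cdot 15 \left(1 + 15\right) = 4 \cdot 361 \left(-2 - 19\right) + 378 \cdot 15 \cdot 16 = 4 \cdot 361 \left(-21\right) + 378 \cdot 240 = -30324 + 90720 = 60396$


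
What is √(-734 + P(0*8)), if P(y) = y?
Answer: I*√734 ≈ 27.092*I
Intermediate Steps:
√(-734 + P(0*8)) = √(-734 + 0*8) = √(-734 + 0) = √(-734) = I*√734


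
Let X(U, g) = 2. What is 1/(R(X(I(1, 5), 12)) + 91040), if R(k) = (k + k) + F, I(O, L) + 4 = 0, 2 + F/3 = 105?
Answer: 1/91353 ≈ 1.0947e-5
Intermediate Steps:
F = 309 (F = -6 + 3*105 = -6 + 315 = 309)
I(O, L) = -4 (I(O, L) = -4 + 0 = -4)
R(k) = 309 + 2*k (R(k) = (k + k) + 309 = 2*k + 309 = 309 + 2*k)
1/(R(X(I(1, 5), 12)) + 91040) = 1/((309 + 2*2) + 91040) = 1/((309 + 4) + 91040) = 1/(313 + 91040) = 1/91353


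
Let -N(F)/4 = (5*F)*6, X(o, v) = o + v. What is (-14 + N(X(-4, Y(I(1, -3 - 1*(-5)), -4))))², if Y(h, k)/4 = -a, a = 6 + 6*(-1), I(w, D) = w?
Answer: 217156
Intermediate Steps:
a = 0 (a = 6 - 6 = 0)
Y(h, k) = 0 (Y(h, k) = 4*(-1*0) = 4*0 = 0)
N(F) = -120*F (N(F) = -4*5*F*6 = -120*F)
(-14 + N(X(-4, Y(I(1, -3 - 1*(-5)), -4))))² = (-14 - 120*(-4 + 0))² = (-14 - 120*(-4))² = (-14 + 480)² = 466² = 217156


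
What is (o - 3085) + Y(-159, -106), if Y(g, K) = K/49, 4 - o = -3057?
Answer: -1282/49 ≈ -26.163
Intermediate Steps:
o = 3061 (o = 4 - 1*(-3057) = 4 + 3057 = 3061)
Y(g, K) = K/49 (Y(g, K) = K*(1/49) = K/49)
(o - 3085) + Y(-159, -106) = (3061 - 3085) + (1/49)*(-106) = -24 - 106/49 = -1282/49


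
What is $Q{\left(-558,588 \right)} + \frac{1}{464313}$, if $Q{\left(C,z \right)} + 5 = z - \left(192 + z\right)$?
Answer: $- \frac{91469660}{464313} \approx -197.0$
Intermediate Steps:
$Q{\left(C,z \right)} = -197$ ($Q{\left(C,z \right)} = -5 + \left(z - \left(192 + z\right)\right) = -5 - 192 = -197$)
$Q{\left(-558,588 \right)} + \frac{1}{464313} = -197 + \frac{1}{464313} = - \frac{91469660}{464313}$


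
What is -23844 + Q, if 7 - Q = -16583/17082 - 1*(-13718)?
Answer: -641497927/17082 ≈ -37554.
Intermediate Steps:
Q = -234194719/17082 (Q = 7 - (-16583/17082 - 1*(-13718)) = 7 - (-16583*1/17082 + 13718) = 7 - (-16583/17082 + 13718) = 7 - 1*234314293/17082 = 7 - 234314293/17082 = -234194719/17082 ≈ -13710.)
-23844 + Q = -23844 - 234194719/17082 = -641497927/17082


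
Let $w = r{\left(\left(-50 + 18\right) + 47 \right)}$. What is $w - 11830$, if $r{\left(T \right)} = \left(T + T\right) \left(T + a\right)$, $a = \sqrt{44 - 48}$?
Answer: $-11380 + 60 i \approx -11380.0 + 60.0 i$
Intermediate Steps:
$a = 2 i$ ($a = \sqrt{-4} = 2 i \approx 2.0 i$)
$r{\left(T \right)} = 2 T \left(T + 2 i\right)$ ($r{\left(T \right)} = \left(T + T\right) \left(T + 2 i\right) = 2 T \left(T + 2 i\right)$)
$w = 450 + 60 i$ ($w = 2 \left(\left(-50 + 18\right) + 47\right) \left(\left(\left(-50 + 18\right) + 47\right) + 2 i\right) = 2 \left(-32 + 47\right) \left(\left(-32 + 47\right) + 2 i\right) = 2 \cdot 15 \left(15 + 2 i\right) = 450 + 60 i \approx 450.0 + 60.0 i$)
$w - 11830 = \left(450 + 60 i\right) - 11830 = -11380 + 60 i$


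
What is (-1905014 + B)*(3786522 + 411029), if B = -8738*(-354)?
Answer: 4987689605138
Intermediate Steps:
B = 3093252
(-1905014 + B)*(3786522 + 411029) = (-1905014 + 3093252)*(3786522 + 411029) = 1188238*4197551 = 4987689605138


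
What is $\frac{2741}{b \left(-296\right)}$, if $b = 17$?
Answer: $- \frac{2741}{5032} \approx -0.54471$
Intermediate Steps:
$\frac{2741}{b \left(-296\right)} = \frac{2741}{17 \left(-296\right)} = \frac{2741}{-5032} = 2741 \left(- \frac{1}{5032}\right) = - \frac{2741}{5032}$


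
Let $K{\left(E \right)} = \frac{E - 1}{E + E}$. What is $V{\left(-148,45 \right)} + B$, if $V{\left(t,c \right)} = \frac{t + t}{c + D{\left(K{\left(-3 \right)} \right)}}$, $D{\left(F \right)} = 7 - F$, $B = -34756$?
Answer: $- \frac{2676656}{77} \approx -34762.0$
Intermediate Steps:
$K{\left(E \right)} = \frac{-1 + E}{2 E}$
$V{\left(t,c \right)} = \frac{2 t}{\frac{19}{3} + c}$ ($V{\left(t,c \right)} = \frac{t + t}{c + \left(7 - \frac{-1 - 3}{2 \left(-3\right)}\right)} = \frac{2 t}{c + \left(7 - \frac{1}{2} \left(- \frac{1}{3}\right) \left(-4\right)\right)} = \frac{2 t}{c + \left(7 - \frac{2}{3}\right)} = \frac{2 t}{c + \frac{19}{3}} = \frac{2 t}{\frac{19}{3} + c}$)
$V{\left(-148,45 \right)} + B = 6 \left(-148\right) \frac{1}{19 + 3 \cdot 45} - 34756 = 6 \left(-148\right) \frac{1}{19 + 135} - 34756 = 6 \left(-148\right) \frac{1}{154} - 34756 = - \frac{444}{77} - 34756 = - \frac{2676656}{77}$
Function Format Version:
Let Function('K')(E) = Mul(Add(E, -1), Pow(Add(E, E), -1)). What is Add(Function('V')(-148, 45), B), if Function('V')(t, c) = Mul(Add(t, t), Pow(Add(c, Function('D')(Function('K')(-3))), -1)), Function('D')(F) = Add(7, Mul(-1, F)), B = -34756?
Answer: Rational(-2676656, 77) ≈ -34762.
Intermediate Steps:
Function('K')(E) = Mul(Rational(1, 2), Pow(E, -1), Add(-1, E)) (Function('K')(E) = Mul(Add(-1, E), Pow(Mul(2, E), -1)) = Mul(Add(-1, E), Mul(Rational(1, 2), Pow(E, -1))) = Mul(Rational(1, 2), Pow(E, -1), Add(-1, E)))
Function('V')(t, c) = Mul(2, t, Pow(Add(Rational(19, 3), c), -1)) (Function('V')(t, c) = Mul(Add(t, t), Pow(Add(c, Add(7, Mul(-1, Mul(Rational(1, 2), Pow(-3, -1), Add(-1, -3))))), -1)) = Mul(Mul(2, t), Pow(Add(c, Add(7, Mul(-1, Mul(Rational(1, 2), Rational(-1, 3), -4)))), -1)) = Mul(Mul(2, t), Pow(Add(c, Add(7, Mul(-1, Rational(2, 3)))), -1)) = Mul(Mul(2, t), Pow(Add(c, Add(7, Rational(-2, 3))), -1)) = Mul(Mul(2, t), Pow(Add(c, Rational(19, 3)), -1)) = Mul(Mul(2, t), Pow(Add(Rational(19, 3), c), -1)) = Mul(2, t, Pow(Add(Rational(19, 3), c), -1)))
Add(Function('V')(-148, 45), B) = Add(Mul(6, -148, Pow(Add(19, Mul(3, 45)), -1)), -34756) = Add(Mul(6, -148, Pow(Add(19, 135), -1)), -34756) = Add(Mul(6, -148, Pow(154, -1)), -34756) = Add(Mul(6, -148, Rational(1, 154)), -34756) = Add(Rational(-444, 77), -34756) = Rational(-2676656, 77)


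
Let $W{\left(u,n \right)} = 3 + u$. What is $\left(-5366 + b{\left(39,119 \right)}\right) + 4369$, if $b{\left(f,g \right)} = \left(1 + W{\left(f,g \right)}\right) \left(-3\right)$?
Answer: $-1126$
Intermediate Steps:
$b{\left(f,g \right)} = -12 - 3 f$ ($b{\left(f,g \right)} = \left(1 + \left(3 + f\right)\right) \left(-3\right) = \left(4 + f\right) \left(-3\right) = -12 - 3 f$)
$\left(-5366 + b{\left(39,119 \right)}\right) + 4369 = \left(-5366 - 129\right) + 4369 = -5495 + 4369 = -1126$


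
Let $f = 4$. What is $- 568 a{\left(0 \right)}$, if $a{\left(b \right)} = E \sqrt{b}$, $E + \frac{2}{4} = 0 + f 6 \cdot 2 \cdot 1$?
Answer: $0$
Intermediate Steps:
$E = \frac{95}{2}$ ($E = - \frac{1}{2} + \left(0 + 4 \cdot 6 \cdot 2 \cdot 1\right) = - \frac{1}{2} + \left(0 + 24 \cdot 2 \cdot 1\right) = - \frac{1}{2} + \left(0 + 48 \cdot 1\right) = - \frac{1}{2} + \left(0 + 48\right) = - \frac{1}{2} + 48 = \frac{95}{2} \approx 47.5$)
$a{\left(b \right)} = \frac{95 \sqrt{b}}{2}$
$- 568 a{\left(0 \right)} = - 568 \frac{95 \sqrt{0}}{2} = - 568 \cdot \frac{95}{2} \cdot 0 = \left(-568\right) 0 = 0$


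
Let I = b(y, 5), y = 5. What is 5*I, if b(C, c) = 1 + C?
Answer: 30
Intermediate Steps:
I = 6 (I = 1 + 5 = 6)
5*I = 5*6 = 30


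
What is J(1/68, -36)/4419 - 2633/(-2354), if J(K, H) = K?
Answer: 395598895/353679084 ≈ 1.1185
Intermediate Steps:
J(1/68, -36)/4419 - 2633/(-2354) = 1/(68*4419) - 2633/(-2354) = (1/68)*(1/4419) - 2633*(-1/2354) = 1/300492 + 2633/2354 = 395598895/353679084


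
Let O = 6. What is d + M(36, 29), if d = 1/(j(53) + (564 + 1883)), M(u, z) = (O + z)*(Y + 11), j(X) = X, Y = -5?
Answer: 525001/2500 ≈ 210.00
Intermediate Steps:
M(u, z) = 36 + 6*z (M(u, z) = (6 + z)*(-5 + 11) = (6 + z)*6 = 36 + 6*z)
d = 1/2500 (d = 1/(53 + (564 + 1883)) = 1/(53 + 2447) = 1/2500 ≈ 0.00040000)
d + M(36, 29) = 1/2500 + (36 + 6*29) = 1/2500 + (36 + 174) = 1/2500 + 210 = 525001/2500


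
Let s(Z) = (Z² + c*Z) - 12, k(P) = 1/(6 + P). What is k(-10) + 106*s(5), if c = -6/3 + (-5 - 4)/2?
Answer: -8269/4 ≈ -2067.3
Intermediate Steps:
c = -13/2 (c = -6*⅓ - 9*½ = -2 - 9/2 = -13/2 ≈ -6.5000)
s(Z) = -12 + Z² - 13*Z/2 (s(Z) = (Z² - 13*Z/2) - 12 = -12 + Z² - 13*Z/2)
k(-10) + 106*s(5) = 1/(6 - 10) + 106*(-12 + 5² - 13/2*5) = 1/(-4) + 106*(-12 + 25 - 65/2) = -¼ + 106*(-39/2) = -¼ - 2067 = -8269/4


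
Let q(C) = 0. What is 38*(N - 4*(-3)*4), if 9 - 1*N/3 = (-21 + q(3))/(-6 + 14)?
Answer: 12597/4 ≈ 3149.3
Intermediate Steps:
N = 279/8 (N = 27 - 3*(-21 + 0)/(-6 + 14) = 27 - (-63)/8 = 27 - 3*(-21/8) = 27 + 63/8 = 279/8 ≈ 34.875)
38*(N - 4*(-3)*4) = 38*(279/8 - 4*(-3)*4) = 38*(279/8 + 12*4) = 38*(279/8 + 48) = 38*(663/8) = 12597/4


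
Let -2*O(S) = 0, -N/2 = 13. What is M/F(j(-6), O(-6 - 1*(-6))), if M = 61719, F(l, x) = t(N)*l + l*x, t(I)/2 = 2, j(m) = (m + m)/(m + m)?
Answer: 61719/4 ≈ 15430.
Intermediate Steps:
N = -26 (N = -2*13 = -26)
j(m) = 1 (j(m) = (2*m)/((2*m)) = (2*m)*(1/(2*m)) = 1)
O(S) = 0 (O(S) = -½*0 = 0)
t(I) = 4 (t(I) = 2*2 = 4)
F(l, x) = 4*l + l*x
M/F(j(-6), O(-6 - 1*(-6))) = 61719/((1*(4 + 0))) = 61719/((1*4)) = 61719/4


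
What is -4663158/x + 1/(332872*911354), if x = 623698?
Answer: -707317664959826503/94603831352124112 ≈ -7.4766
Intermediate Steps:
-4663158/x + 1/(332872*911354) = -4663158/623698 + 1/(332872*911354) = -4663158*1/623698 + (1/332872)*(1/911354) = -2331579/311849 + 1/303364228688 = -707317664959826503/94603831352124112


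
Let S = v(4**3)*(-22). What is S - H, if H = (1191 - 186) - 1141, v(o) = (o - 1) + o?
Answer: -2658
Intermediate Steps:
v(o) = -1 + 2*o (v(o) = (-1 + o) + o = -1 + 2*o)
H = -136 (H = 1005 - 1141 = -136)
S = -2794 (S = (-1 + 2*4**3)*(-22) = (-1 + 2*64)*(-22) = (-1 + 128)*(-22) = 127*(-22) = -2794)
S - H = -2794 - 1*(-136) = -2794 + 136 = -2658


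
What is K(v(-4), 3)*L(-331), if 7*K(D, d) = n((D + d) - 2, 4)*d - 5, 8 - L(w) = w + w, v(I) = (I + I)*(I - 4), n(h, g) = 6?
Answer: 8710/7 ≈ 1244.3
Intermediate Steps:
v(I) = 2*I*(-4 + I) (v(I) = (2*I)*(-4 + I) = 2*I*(-4 + I))
L(w) = 8 - 2*w (L(w) = 8 - (w + w) = 8 - 2*w)
K(D, d) = -5/7 + 6*d/7 (K(D, d) = (6*d - 5)/7 = (-5 + 6*d)/7 = -5/7 + 6*d/7)
K(v(-4), 3)*L(-331) = (-5/7 + (6/7)*3)*(8 - 2*(-331)) = (-5/7 + 18/7)*(8 + 662) = (13/7)*670 = 8710/7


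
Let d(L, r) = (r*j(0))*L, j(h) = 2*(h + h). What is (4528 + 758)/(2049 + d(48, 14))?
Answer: 1762/683 ≈ 2.5798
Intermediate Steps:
j(h) = 4*h (j(h) = 2*(2*h) = 4*h)
d(L, r) = 0 (d(L, r) = (r*(4*0))*L = (r*0)*L = 0*L = 0)
(4528 + 758)/(2049 + d(48, 14)) = (4528 + 758)/(2049 + 0) = 5286/2049 = 5286*(1/2049) = 1762/683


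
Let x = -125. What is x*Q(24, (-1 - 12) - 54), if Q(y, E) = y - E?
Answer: -11375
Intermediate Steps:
x*Q(24, (-1 - 12) - 54) = -125*(24 - ((-1 - 12) - 54)) = -125*(24 - (-13 - 54)) = -125*(24 - 1*(-67)) = -125*(24 + 67) = -125*91 = -11375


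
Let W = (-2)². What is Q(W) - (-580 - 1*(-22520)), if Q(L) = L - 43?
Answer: -21979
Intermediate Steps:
W = 4
Q(L) = -43 + L
Q(W) - (-580 - 1*(-22520)) = (-43 + 4) - (-580 - 1*(-22520)) = -39 - (-580 + 22520) = -39 - 1*21940 = -39 - 21940 = -21979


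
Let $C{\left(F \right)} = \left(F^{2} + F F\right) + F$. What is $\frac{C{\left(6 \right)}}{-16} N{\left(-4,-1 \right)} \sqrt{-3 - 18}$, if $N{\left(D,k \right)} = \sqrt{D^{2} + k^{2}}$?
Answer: $- \frac{39 i \sqrt{357}}{8} \approx - 92.11 i$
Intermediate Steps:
$C{\left(F \right)} = F + 2 F^{2}$ ($C{\left(F \right)} = \left(F^{2} + F^{2}\right) + F = 2 F^{2} + F = F + 2 F^{2}$)
$\frac{C{\left(6 \right)}}{-16} N{\left(-4,-1 \right)} \sqrt{-3 - 18} = \frac{6 \left(1 + 2 \cdot 6\right)}{-16} \sqrt{\left(-4\right)^{2} + \left(-1\right)^{2}} \sqrt{-3 - 18} = 6 \left(1 + 12\right) \left(- \frac{1}{16}\right) \sqrt{16 + 1} \sqrt{-21} = 6 \cdot 13 \left(- \frac{1}{16}\right) \sqrt{17} i \sqrt{21} = 78 \left(- \frac{1}{16}\right) \sqrt{17} i \sqrt{21} = - \frac{39 \sqrt{17}}{8} i \sqrt{21} = - \frac{39 i \sqrt{357}}{8}$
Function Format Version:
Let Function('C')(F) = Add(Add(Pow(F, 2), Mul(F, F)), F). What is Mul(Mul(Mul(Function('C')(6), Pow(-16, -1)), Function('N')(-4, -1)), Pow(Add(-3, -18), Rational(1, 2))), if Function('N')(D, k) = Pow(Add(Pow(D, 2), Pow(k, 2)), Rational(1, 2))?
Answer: Mul(Rational(-39, 8), I, Pow(357, Rational(1, 2))) ≈ Mul(-92.110, I)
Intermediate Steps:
Function('C')(F) = Add(F, Mul(2, Pow(F, 2))) (Function('C')(F) = Add(Add(Pow(F, 2), Pow(F, 2)), F) = Add(Mul(2, Pow(F, 2)), F) = Add(F, Mul(2, Pow(F, 2))))
Mul(Mul(Mul(Function('C')(6), Pow(-16, -1)), Function('N')(-4, -1)), Pow(Add(-3, -18), Rational(1, 2))) = Mul(Mul(Mul(Mul(6, Add(1, Mul(2, 6))), Pow(-16, -1)), Pow(Add(Pow(-4, 2), Pow(-1, 2)), Rational(1, 2))), Pow(Add(-3, -18), Rational(1, 2))) = Mul(Mul(Mul(Mul(6, Add(1, 12)), Rational(-1, 16)), Pow(Add(16, 1), Rational(1, 2))), Pow(-21, Rational(1, 2))) = Mul(Mul(Mul(Mul(6, 13), Rational(-1, 16)), Pow(17, Rational(1, 2))), Mul(I, Pow(21, Rational(1, 2)))) = Mul(Mul(Mul(78, Rational(-1, 16)), Pow(17, Rational(1, 2))), Mul(I, Pow(21, Rational(1, 2)))) = Mul(Mul(Rational(-39, 8), Pow(17, Rational(1, 2))), Mul(I, Pow(21, Rational(1, 2)))) = Mul(Rational(-39, 8), I, Pow(357, Rational(1, 2)))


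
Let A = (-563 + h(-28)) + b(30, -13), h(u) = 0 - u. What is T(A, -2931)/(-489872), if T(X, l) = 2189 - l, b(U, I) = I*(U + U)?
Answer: -320/30617 ≈ -0.010452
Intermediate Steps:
b(U, I) = 2*I*U (b(U, I) = I*(2*U) = 2*I*U)
h(u) = -u
A = -1315 (A = (-563 - 1*(-28)) + 2*(-13)*30 = (-563 + 28) - 780 = -535 - 780 = -1315)
T(A, -2931)/(-489872) = (2189 - 1*(-2931))/(-489872) = (2189 + 2931)*(-1/489872) = 5120*(-1/489872) = -320/30617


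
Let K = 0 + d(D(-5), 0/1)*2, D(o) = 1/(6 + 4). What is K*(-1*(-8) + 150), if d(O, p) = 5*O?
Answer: 158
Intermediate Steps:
D(o) = 1/10
K = 1 (K = 0 + (5*(1/10))*2 = 0 + (1/2)*2 = 0 + 1 = 1)
K*(-1*(-8) + 150) = 1*(-1*(-8) + 150) = 1*(8 + 150) = 1*158 = 158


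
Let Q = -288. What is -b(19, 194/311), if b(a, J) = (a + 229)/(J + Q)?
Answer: 38564/44687 ≈ 0.86298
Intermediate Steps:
b(a, J) = (229 + a)/(-288 + J) (b(a, J) = (a + 229)/(J - 288) = (229 + a)/(-288 + J))
-b(19, 194/311) = -(229 + 19)/(-288 + 194/311) = -248/(-288 + 194*(1/311)) = -248/(-288 + 194/311) = -248/(-89374/311) = -(-311)*248/89374 = -1*(-38564/44687) = 38564/44687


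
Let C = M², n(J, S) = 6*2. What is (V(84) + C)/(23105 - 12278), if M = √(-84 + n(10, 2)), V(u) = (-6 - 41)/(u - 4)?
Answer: -5807/866160 ≈ -0.0067043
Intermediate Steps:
n(J, S) = 12
V(u) = -47/(-4 + u)
M = 6*I*√2 (M = √(-84 + 12) = √(-72) = 6*I*√2 ≈ 8.4853*I)
C = -72 (C = (6*I*√2)² = -72)
(V(84) + C)/(23105 - 12278) = (-47/(-4 + 84) - 72)/(23105 - 12278) = (-47/80 - 72)/10827 = (-47*1/80 - 72)*(1/10827) = (-47/80 - 72)*(1/10827) = -5807/80*1/10827 = -5807/866160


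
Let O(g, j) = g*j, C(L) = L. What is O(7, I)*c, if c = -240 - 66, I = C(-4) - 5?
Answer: 19278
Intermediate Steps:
I = -9 (I = -4 - 5 = -9)
c = -306
O(7, I)*c = (7*(-9))*(-306) = -63*(-306) = 19278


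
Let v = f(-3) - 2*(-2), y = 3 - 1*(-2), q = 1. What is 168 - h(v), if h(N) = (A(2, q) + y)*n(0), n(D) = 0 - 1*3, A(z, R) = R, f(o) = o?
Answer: 186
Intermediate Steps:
n(D) = -3 (n(D) = 0 - 3 = -3)
y = 5 (y = 3 + 2 = 5)
v = 1 (v = -3 - 2*(-2) = -3 + 4 = 1)
h(N) = -18 (h(N) = (1 + 5)*(-3) = 6*(-3) = -18)
168 - h(v) = 168 - 1*(-18) = 168 + 18 = 186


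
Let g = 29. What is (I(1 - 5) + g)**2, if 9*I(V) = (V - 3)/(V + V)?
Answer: 4389025/5184 ≈ 846.65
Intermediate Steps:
I(V) = (-3 + V)/(18*V) (I(V) = ((V - 3)/(V + V))/9 = ((-3 + V)/((2*V)))/9 = ((-3 + V)*(1/(2*V)))/9 = ((-3 + V)/(2*V))/9 = (-3 + V)/(18*V))
(I(1 - 5) + g)**2 = ((-3 + (1 - 5))/(18*(1 - 5)) + 29)**2 = ((1/18)*(-3 - 4)/(-4) + 29)**2 = ((1/18)*(-1/4)*(-7) + 29)**2 = (7/72 + 29)**2 = (2095/72)**2 = 4389025/5184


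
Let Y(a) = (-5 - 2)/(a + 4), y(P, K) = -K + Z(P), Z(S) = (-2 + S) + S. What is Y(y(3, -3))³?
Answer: -343/1331 ≈ -0.25770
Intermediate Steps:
Z(S) = -2 + 2*S
y(P, K) = -2 - K + 2*P (y(P, K) = -K + (-2 + 2*P) = -2 - K + 2*P)
Y(a) = -7/(4 + a)
Y(y(3, -3))³ = (-7/(4 + (-2 - 1*(-3) + 2*3)))³ = (-7/(4 + (-2 + 3 + 6)))³ = (-7/(4 + 7))³ = (-7/11)³ = -343/1331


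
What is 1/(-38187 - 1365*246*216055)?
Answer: -1/80799600735 ≈ -1.2376e-11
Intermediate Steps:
1/(-38187 - 1365*246*216055) = (1/216055)/(-38187 - 335790) = (1/216055)/(-373977) = -1/373977*1/216055 = -1/80799600735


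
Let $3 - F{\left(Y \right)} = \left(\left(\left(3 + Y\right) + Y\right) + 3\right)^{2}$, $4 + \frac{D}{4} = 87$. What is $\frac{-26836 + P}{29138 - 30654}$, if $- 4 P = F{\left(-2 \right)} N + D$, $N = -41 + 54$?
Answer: $\frac{107663}{6064} \approx 17.754$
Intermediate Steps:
$D = 332$ ($D = -16 + 4 \cdot 87 = -16 + 348 = 332$)
$F{\left(Y \right)} = 3 - \left(6 + 2 Y\right)^{2}$ ($F{\left(Y \right)} = 3 - \left(\left(\left(3 + Y\right) + Y\right) + 3\right)^{2} = 3 - \left(\left(3 + 2 Y\right) + 3\right)^{2} = 3 - \left(6 + 2 Y\right)^{2}$)
$N = 13$
$P = - \frac{319}{4}$ ($P = - \frac{\left(3 - 4 \left(3 - 2\right)^{2}\right) 13 + 332}{4} = - \frac{\left(3 - 4 \cdot 1^{2}\right) 13 + 332}{4} = - \frac{\left(3 - 4\right) 13 + 332}{4} = - \frac{\left(-1\right) 13 + 332}{4} = - \frac{-13 + 332}{4} = \left(- \frac{1}{4}\right) 319 = - \frac{319}{4} \approx -79.75$)
$\frac{-26836 + P}{29138 - 30654} = \frac{-26836 - \frac{319}{4}}{29138 - 30654} = - \frac{107663}{4 \left(-1516\right)} = \left(- \frac{107663}{4}\right) \left(- \frac{1}{1516}\right) = \frac{107663}{6064}$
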